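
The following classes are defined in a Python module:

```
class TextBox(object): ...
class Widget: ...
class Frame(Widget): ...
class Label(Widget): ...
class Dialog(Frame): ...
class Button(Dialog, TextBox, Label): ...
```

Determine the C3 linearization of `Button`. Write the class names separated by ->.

L[Button] = Button + merge(L[Dialog], L[TextBox], L[Label], [Dialog TextBox Label])
  take Dialog:  [Dialog Frame Widget object] + [TextBox object] + [Label Widget object] + [Dialog TextBox Label]
  take Frame:  [Frame Widget object] + [TextBox object] + [Label Widget object] + [TextBox Label]
  take TextBox:  [Widget object] + [TextBox object] + [Label Widget object] + [TextBox Label]
  take Label:  [Widget object] + [object] + [Label Widget object] + [Label]
  take Widget:  [Widget object] + [object] + [Widget object]
  take object:  [object] + [object] + [object]

Button -> Dialog -> Frame -> TextBox -> Label -> Widget -> object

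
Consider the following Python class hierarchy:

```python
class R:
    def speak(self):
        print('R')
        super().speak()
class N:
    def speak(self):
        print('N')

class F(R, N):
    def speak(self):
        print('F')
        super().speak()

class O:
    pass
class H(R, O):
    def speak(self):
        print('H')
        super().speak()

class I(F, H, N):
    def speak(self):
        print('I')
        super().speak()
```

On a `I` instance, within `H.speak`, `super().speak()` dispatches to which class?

L[I] = I + merge(L[F], L[H], L[N], [F H N])
  take F:  [F R N object] + [H R O object] + [N object] + [F H N]
  take H:  [R N object] + [H R O object] + [N object] + [H N]
  take R:  [R N object] + [R O object] + [N object] + [N]
  take N:  [N object] + [O object] + [N object] + [N]
  take O:  [object] + [O object] + [object]
  take object:  [object] + [object] + [object]
MRO: I F H R N O object
super() in H.speak on a I instance goes to the class after H in I's MRO: R.

R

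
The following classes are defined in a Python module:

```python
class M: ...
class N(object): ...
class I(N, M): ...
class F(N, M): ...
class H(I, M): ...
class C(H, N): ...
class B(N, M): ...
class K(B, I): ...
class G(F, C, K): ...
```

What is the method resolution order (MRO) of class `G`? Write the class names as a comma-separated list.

L[G] = G + merge(L[F], L[C], L[K], [F C K])
  take F:  [F N M object] + [C H I N M object] + [K B I N M object] + [F C K]
  take C:  [N M object] + [C H I N M object] + [K B I N M object] + [C K]
  take H:  [N M object] + [H I N M object] + [K B I N M object] + [K]
  take K:  [N M object] + [I N M object] + [K B I N M object] + [K]
  take B:  [N M object] + [I N M object] + [B I N M object]
  take I:  [N M object] + [I N M object] + [I N M object]
  take N:  [N M object] + [N M object] + [N M object]
  take M:  [M object] + [M object] + [M object]
  take object:  [object] + [object] + [object]

G, F, C, H, K, B, I, N, M, object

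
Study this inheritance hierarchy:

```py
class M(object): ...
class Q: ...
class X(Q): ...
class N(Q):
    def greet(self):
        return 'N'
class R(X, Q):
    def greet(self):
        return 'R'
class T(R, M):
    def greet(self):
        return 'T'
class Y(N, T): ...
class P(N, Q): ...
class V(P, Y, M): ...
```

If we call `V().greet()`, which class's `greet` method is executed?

N

L[V] = V + merge(L[P], L[Y], L[M], [P Y M])
  take P:  [P N Q object] + [Y N T R X Q M object] + [M object] + [P Y M]
  take Y:  [N Q object] + [Y N T R X Q M object] + [M object] + [Y M]
  take N:  [N Q object] + [N T R X Q M object] + [M object] + [M]
  take T:  [Q object] + [T R X Q M object] + [M object] + [M]
  take R:  [Q object] + [R X Q M object] + [M object] + [M]
  take X:  [Q object] + [X Q M object] + [M object] + [M]
  take Q:  [Q object] + [Q M object] + [M object] + [M]
  take M:  [object] + [M object] + [M object] + [M]
  take object:  [object] + [object] + [object]
MRO: V P Y N T R X Q M object
greet is defined in: N, R, T. First along the MRO is N.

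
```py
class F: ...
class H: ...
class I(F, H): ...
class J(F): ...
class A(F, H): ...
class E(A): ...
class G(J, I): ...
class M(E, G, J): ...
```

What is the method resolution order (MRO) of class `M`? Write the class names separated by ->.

M -> E -> A -> G -> J -> I -> F -> H -> object

L[M] = M + merge(L[E], L[G], L[J], [E G J])
  take E:  [E A F H object] + [G J I F H object] + [J F object] + [E G J]
  take A:  [A F H object] + [G J I F H object] + [J F object] + [G J]
  take G:  [F H object] + [G J I F H object] + [J F object] + [G J]
  take J:  [F H object] + [J I F H object] + [J F object] + [J]
  take I:  [F H object] + [I F H object] + [F object]
  take F:  [F H object] + [F H object] + [F object]
  take H:  [H object] + [H object] + [object]
  take object:  [object] + [object] + [object]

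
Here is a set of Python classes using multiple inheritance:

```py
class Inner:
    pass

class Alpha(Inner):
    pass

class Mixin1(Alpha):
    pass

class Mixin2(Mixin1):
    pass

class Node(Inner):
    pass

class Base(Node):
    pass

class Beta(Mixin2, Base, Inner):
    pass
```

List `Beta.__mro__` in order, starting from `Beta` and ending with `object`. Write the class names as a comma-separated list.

Beta, Mixin2, Mixin1, Alpha, Base, Node, Inner, object

L[Beta] = Beta + merge(L[Mixin2], L[Base], L[Inner], [Mixin2 Base Inner])
  take Mixin2:  [Mixin2 Mixin1 Alpha Inner object] + [Base Node Inner object] + [Inner object] + [Mixin2 Base Inner]
  take Mixin1:  [Mixin1 Alpha Inner object] + [Base Node Inner object] + [Inner object] + [Base Inner]
  take Alpha:  [Alpha Inner object] + [Base Node Inner object] + [Inner object] + [Base Inner]
  take Base:  [Inner object] + [Base Node Inner object] + [Inner object] + [Base Inner]
  take Node:  [Inner object] + [Node Inner object] + [Inner object] + [Inner]
  take Inner:  [Inner object] + [Inner object] + [Inner object] + [Inner]
  take object:  [object] + [object] + [object]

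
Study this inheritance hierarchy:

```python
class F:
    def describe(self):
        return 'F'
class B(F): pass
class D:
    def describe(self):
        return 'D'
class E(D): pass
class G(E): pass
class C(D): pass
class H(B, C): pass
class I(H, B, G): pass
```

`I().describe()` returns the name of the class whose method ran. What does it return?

L[I] = I + merge(L[H], L[B], L[G], [H B G])
  take H:  [H B F C D object] + [B F object] + [G E D object] + [H B G]
  take B:  [B F C D object] + [B F object] + [G E D object] + [B G]
  take F:  [F C D object] + [F object] + [G E D object] + [G]
  take C:  [C D object] + [object] + [G E D object] + [G]
  take G:  [D object] + [object] + [G E D object] + [G]
  take E:  [D object] + [object] + [E D object]
  take D:  [D object] + [object] + [D object]
  take object:  [object] + [object] + [object]
MRO: I H B F C G E D object
describe is defined in: D, F. First along the MRO is F.

F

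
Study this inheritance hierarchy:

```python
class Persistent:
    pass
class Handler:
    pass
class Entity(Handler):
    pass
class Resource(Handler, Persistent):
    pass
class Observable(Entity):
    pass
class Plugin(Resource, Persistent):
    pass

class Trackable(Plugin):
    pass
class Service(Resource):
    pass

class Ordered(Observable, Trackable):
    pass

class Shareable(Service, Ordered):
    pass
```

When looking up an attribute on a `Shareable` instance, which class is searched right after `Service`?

L[Shareable] = Shareable + merge(L[Service], L[Ordered], [Service Ordered])
  take Service:  [Service Resource Handler Persistent object] + [Ordered Observable Entity Trackable Plugin Resource Handler Persistent object] + [Service Ordered]
  take Ordered:  [Resource Handler Persistent object] + [Ordered Observable Entity Trackable Plugin Resource Handler Persistent object] + [Ordered]
  take Observable:  [Resource Handler Persistent object] + [Observable Entity Trackable Plugin Resource Handler Persistent object]
  take Entity:  [Resource Handler Persistent object] + [Entity Trackable Plugin Resource Handler Persistent object]
  take Trackable:  [Resource Handler Persistent object] + [Trackable Plugin Resource Handler Persistent object]
  take Plugin:  [Resource Handler Persistent object] + [Plugin Resource Handler Persistent object]
  take Resource:  [Resource Handler Persistent object] + [Resource Handler Persistent object]
  take Handler:  [Handler Persistent object] + [Handler Persistent object]
  take Persistent:  [Persistent object] + [Persistent object]
  take object:  [object] + [object]
MRO: Shareable Service Ordered Observable Entity Trackable Plugin Resource Handler Persistent object
Service is at position 1; next is Ordered.

Ordered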